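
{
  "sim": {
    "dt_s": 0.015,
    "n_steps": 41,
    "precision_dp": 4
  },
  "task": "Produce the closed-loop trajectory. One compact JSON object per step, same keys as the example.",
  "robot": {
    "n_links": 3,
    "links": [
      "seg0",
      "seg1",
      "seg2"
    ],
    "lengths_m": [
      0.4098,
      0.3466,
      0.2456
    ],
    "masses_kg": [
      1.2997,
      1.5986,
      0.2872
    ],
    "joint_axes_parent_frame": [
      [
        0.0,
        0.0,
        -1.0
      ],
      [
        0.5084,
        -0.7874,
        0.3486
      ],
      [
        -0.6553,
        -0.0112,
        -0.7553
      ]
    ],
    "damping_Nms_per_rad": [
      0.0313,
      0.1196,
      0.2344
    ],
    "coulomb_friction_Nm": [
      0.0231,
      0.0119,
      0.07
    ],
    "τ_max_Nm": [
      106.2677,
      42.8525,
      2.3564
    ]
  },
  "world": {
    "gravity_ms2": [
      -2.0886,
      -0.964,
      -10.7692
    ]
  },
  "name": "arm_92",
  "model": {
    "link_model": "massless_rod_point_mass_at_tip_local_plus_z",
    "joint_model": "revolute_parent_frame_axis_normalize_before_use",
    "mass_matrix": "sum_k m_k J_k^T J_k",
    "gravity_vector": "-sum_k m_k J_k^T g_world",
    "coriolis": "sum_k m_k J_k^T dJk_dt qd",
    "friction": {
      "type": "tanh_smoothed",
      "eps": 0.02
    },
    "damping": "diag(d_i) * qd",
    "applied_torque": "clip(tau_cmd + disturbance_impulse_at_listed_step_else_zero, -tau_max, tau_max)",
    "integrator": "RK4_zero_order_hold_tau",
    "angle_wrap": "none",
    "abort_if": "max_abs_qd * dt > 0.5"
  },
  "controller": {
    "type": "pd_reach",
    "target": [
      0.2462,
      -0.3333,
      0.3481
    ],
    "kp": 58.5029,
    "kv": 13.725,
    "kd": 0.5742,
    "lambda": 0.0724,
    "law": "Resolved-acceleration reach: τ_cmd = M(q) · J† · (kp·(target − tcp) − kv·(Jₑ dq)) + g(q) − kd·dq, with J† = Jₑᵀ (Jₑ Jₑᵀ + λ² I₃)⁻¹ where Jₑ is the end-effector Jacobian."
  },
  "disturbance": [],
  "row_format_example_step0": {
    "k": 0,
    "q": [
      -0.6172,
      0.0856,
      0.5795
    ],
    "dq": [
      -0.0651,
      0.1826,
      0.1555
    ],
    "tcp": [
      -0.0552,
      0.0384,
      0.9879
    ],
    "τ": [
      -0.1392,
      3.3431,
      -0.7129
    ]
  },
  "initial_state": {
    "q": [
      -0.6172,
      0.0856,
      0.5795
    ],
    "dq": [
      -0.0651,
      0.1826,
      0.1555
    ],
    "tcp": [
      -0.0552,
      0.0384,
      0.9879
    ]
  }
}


{"k":1,"q":[-0.6106,0.0903,0.5761],"dq":[0.7239,0.448,-0.4083],"tcp":[-0.0559,0.0358,0.9881],"\u03c4":[-0.562,1.9785,-0.2827]}
{"k":2,"q":[-0.6222,0.0982,0.5782],"dq":[-1.8586,0.6096,0.4363],"tcp":[-0.058,0.0313,0.9881],"\u03c4":[0.9322,0.5011,-0.7203]}
{"k":3,"q":[-0.5927,0.109,0.5646],"dq":[5.013,0.8368,-1.807],"tcp":[-0.0591,0.0253,0.9888],"\u03c4":[-3.0681,0.2558,0.6216]}
{"k":4,"q":[-0.6553,0.121,0.5904],"dq":[-11.3707,0.7814,4.3316],"tcp":[-0.0638,0.0191,0.9876],"\u03c4":[6.3277,-2.2633,-2.3564]}
{"k":5,"q":[-0.5547,0.1349,0.5369],"dq":[21.2967,1.1785,-8.9241],"tcp":[-0.0636,0.0101,0.9897],"\u03c4":[-12.5545,-0.8064,2.3564]}
{"k":6,"q":[-0.6637,0.1528,0.6038],"dq":[-29.5015,1.3063,14.6113],"tcp":[-0.0702,0.0036,0.9867],"\u03c4":[16.4616,-5.9759,-2.3564]}
{"k":7,"q":[-0.6329,0.176,0.5926],"dq":[26.6183,1.8835,-11.4309],"tcp":[-0.0742,-0.0082,0.9866],"\u03c4":[-16.0254,-2.8787,2.3564]}
{"k":8,"q":[-0.5866,0.2079,0.6337],"dq":[-14.6951,2.1725,12.5144],"tcp":[-0.0822,-0.0151,0.9838],"\u03c4":[7.063,-5.1069,-2.3564]}
{"k":9,"q":[-0.6569,0.2359,0.6788],"dq":[2.9037,1.5991,-4.0355],"tcp":[-0.0871,-0.0289,0.9808],"\u03c4":[-3.2261,-4.501,2.2975]}
{"k":10,"q":[-0.6634,0.2625,0.6926],"dq":[-2.9597,1.8848,4.5186],"tcp":[-0.0916,-0.0416,0.9788],"\u03c4":[-0.7856,-2.2703,-2.3564]}
{"k":11,"q":[-0.6933,0.2866,0.6991],"dq":[-1.3671,1.3906,-2.5902],"tcp":[-0.0939,-0.0563,0.9769],"\u03c4":[-1.6912,-2.6338,1.4421]}
{"k":12,"q":[-0.7289,0.3104,0.7049],"dq":[-3.0959,1.7385,2.5528],"tcp":[-0.0949,-0.0717,0.9747],"\u03c4":[-1.4719,-0.7026,-1.8092]}
{"k":13,"q":[-0.7695,0.3346,0.705],"dq":[-2.458,1.5387,-1.8527],"tcp":[-0.0941,-0.0887,0.9724],"\u03c4":[-1.7551,-1.1646,1.0029]}
{"k":14,"q":[-0.8142,0.361,0.7115],"dq":[-3.3257,1.9393,2.0619],"tcp":[-0.092,-0.1063,0.9694],"\u03c4":[-1.899,0.2314,-1.4513]}
{"k":15,"q":[-0.8602,0.3896,0.7147],"dq":[-2.8967,1.9093,-1.1133],"tcp":[-0.0881,-0.1256,0.9659],"\u03c4":[-1.9887,-0.454,0.6174]}
{"k":16,"q":[-0.9073,0.4214,0.7221],"dq":[-3.2638,2.299,1.612],"tcp":[-0.0825,-0.1459,0.9615],"\u03c4":[-2.2445,0.332,-1.0621]}
{"k":17,"q":[-0.9534,0.4562,0.727],"dq":[-2.9253,2.3692,-0.6071],"tcp":[-0.0749,-0.1677,0.9561],"\u03c4":[-2.216,-0.5313,0.4199]}
{"k":18,"q":[-0.9983,0.4945,0.7342],"dq":[-3.0016,2.7141,1.242],"tcp":[-0.0655,-0.1902,0.9496],"\u03c4":[-2.4528,-0.2849,-0.6922]}
{"k":19,"q":[-1.041,0.5359,0.7403],"dq":[-2.7087,2.8276,-0.1932],"tcp":[-0.054,-0.2136,0.9418],"\u03c4":[-2.3522,-1.2342,0.297]}
{"k":20,"q":[-1.0812,0.5804,0.7477],"dq":[-2.6242,3.0966,0.947],"tcp":[-0.0407,-0.2373,0.9325],"\u03c4":[-2.5006,-1.4121,-0.3633]}
{"k":21,"q":[-1.1186,0.6276,0.7539],"dq":[-2.3657,3.2037,0.0621],"tcp":[-0.0256,-0.261,0.9217],"\u03c4":[-2.3528,-2.3592,0.27]}
{"k":22,"q":[-1.153,0.677,0.7601],"dq":[-2.2133,3.3821,0.6777],"tcp":[-0.0089,-0.2844,0.9094],"\u03c4":[-2.3909,-2.805,-0.0637]}
{"k":23,"q":[-1.1844,0.7282,0.766],"dq":[-1.9908,3.4517,0.1534],"tcp":[0.009,-0.307,0.8955],"\u03c4":[-2.2174,-3.6686,0.3277]}
{"k":24,"q":[-1.2131,0.7807,0.7715],"dq":[-1.8311,3.5497,0.5261],"tcp":[0.0281,-0.3286,0.8801],"\u03c4":[-2.1806,-4.1855,0.1373]}
{"k":25,"q":[-1.2391,0.8341,0.7765],"dq":[-1.6442,3.5684,0.1859],"tcp":[0.0478,-0.3489,0.8634],"\u03c4":[-1.99,-4.9363,0.3982]}
{"k":26,"q":[-1.2627,0.8878,0.7812],"dq":[-1.4987,3.5955,0.4052],"tcp":[0.068,-0.3677,0.8453],"\u03c4":[-1.9047,-5.4296,0.2937]}
{"k":27,"q":[-1.284,0.9415,0.7854],"dq":[-1.346,3.5663,0.1869],"tcp":[0.0884,-0.3848,0.8262],"\u03c4":[-1.7173,-6.0375,0.4643]}
{"k":28,"q":[-1.3033,0.9948,0.7893],"dq":[-1.2216,3.5366,0.313],"tcp":[0.1087,-0.4002,0.8062],"\u03c4":[-1.6103,-6.4537,0.4084]}
{"k":29,"q":[-1.3206,1.0473,0.7928],"dq":[-1.0986,3.4684,0.1747],"tcp":[0.1286,-0.4137,0.7855],"\u03c4":[-1.4419,-6.9131,0.5175]}
{"k":30,"q":[-1.3363,1.0988,0.7961],"dq":[-0.9953,3.3968,0.2461],"tcp":[0.148,-0.4255,0.7644],"\u03c4":[-1.3352,-7.2297,0.4875]}
{"k":31,"q":[-1.3505,1.149,0.799],"dq":[-0.8965,3.3004,0.1598],"tcp":[0.1668,-0.4356,0.743],"\u03c4":[-1.1959,-7.5506,0.555]}
{"k":32,"q":[-1.3633,1.1978,0.8017],"dq":[-0.8117,3.201,0.2002],"tcp":[0.1847,-0.444,0.7216],"\u03c4":[-1.1043,-7.7656,0.5377]}
{"k":33,"q":[-1.3748,1.2449,0.8043],"dq":[-0.7323,3.0867,0.1475],"tcp":[0.2017,-0.4508,0.7002],"\u03c4":[-0.9988,-7.9667,0.5774]}
{"k":34,"q":[-1.3853,1.2904,0.8067],"dq":[-0.6629,2.9713,0.1708],"tcp":[0.2178,-0.4563,0.6792],"\u03c4":[-0.9299,-8.0903,0.5658]}
{"k":35,"q":[-1.3947,1.334,0.809],"dq":[-0.5987,2.8482,0.1397],"tcp":[0.2328,-0.4604,0.6585],"\u03c4":[-0.858,-8.1941,0.5871]}
{"k":36,"q":[-1.4033,1.3758,0.8112],"dq":[-0.542,2.726,0.1539],"tcp":[0.2469,-0.4634,0.6384],"\u03c4":[-0.8137,-8.2426,0.5775]}
{"k":37,"q":[-1.411,1.4158,0.8133],"dq":[-0.4897,2.6011,0.1365],"tcp":[0.2599,-0.4654,0.6188],"\u03c4":[-0.7717,-8.272,0.587]}
{"k":38,"q":[-1.418,1.4539,0.8154],"dq":[-0.4431,2.479,0.1461],"tcp":[0.272,-0.4664,0.6],"\u03c4":[-0.75,-8.2633,0.5781]}
{"k":39,"q":[-1.4243,1.4901,0.8175],"dq":[-0.4004,2.3576,0.1374],"tcp":[0.2831,-0.4668,0.5818],"\u03c4":[-0.7324,-8.2393,0.5801]}
{"k":40,"q":[-1.43,1.5246,0.8197],"dq":[-0.362,2.2401,0.1445],"tcp":[0.2933,-0.4664,0.5644],"\u03c4":[-0.7292,-8.1901,0.5713]}
{"k":41,"q":[-1.4352,1.5573,0.8218],"dq":[-0.3269,2.1255,0.1412],"tcp":[0.3026,-0.4655,0.5478]}


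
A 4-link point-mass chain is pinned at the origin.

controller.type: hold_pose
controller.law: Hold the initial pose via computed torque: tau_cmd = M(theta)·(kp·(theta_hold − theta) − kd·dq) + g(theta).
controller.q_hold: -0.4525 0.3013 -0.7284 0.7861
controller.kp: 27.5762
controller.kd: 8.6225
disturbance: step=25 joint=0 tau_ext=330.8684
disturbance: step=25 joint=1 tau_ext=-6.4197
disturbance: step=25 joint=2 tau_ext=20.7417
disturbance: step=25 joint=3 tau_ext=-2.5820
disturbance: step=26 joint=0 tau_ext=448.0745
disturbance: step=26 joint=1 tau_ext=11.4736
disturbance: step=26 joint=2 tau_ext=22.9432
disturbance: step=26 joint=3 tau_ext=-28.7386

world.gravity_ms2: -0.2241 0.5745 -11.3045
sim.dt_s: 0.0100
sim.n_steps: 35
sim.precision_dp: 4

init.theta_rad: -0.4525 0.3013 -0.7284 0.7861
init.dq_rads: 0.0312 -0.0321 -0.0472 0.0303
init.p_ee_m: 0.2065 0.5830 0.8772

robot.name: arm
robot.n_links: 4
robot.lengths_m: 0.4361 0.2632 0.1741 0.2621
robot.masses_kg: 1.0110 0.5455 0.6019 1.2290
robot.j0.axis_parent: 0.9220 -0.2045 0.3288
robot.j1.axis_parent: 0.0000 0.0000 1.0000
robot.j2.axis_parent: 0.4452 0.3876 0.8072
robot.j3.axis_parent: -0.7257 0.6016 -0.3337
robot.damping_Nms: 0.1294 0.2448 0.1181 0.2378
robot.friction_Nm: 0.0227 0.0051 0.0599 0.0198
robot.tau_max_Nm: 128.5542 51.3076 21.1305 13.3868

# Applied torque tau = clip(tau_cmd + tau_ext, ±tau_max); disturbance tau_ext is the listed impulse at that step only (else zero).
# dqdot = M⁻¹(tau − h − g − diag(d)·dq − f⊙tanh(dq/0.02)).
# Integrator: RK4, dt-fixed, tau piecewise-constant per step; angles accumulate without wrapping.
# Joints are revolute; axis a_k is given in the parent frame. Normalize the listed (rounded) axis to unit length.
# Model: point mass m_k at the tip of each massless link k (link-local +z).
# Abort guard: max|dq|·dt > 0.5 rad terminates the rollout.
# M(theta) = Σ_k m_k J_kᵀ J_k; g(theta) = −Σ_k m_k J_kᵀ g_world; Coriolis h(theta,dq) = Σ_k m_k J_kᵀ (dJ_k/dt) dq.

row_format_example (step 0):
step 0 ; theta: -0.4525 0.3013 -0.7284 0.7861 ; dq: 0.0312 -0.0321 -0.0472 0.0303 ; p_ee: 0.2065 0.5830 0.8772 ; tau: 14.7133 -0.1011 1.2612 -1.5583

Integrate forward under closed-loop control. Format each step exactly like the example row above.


step 1 ; theta: -0.4522 0.3011 -0.7285 0.7864 ; dq: 0.0275 -0.0316 -0.0313 0.0211 ; p_ee: 0.2065 0.5827 0.8773 ; tau: 14.7353 -0.1034 1.2614 -1.5554
step 2 ; theta: -0.4520 0.3009 -0.7286 0.7866 ; dq: 0.0245 -0.0312 -0.0240 0.0140 ; p_ee: 0.2065 0.5825 0.8774 ; tau: 14.7568 -0.1055 1.2621 -1.5534
step 3 ; theta: -0.4518 0.3006 -0.7285 0.7868 ; dq: 0.0219 -0.0298 -0.0200 0.0091 ; p_ee: 0.2065 0.5823 0.8775 ; tau: 14.7777 -0.1074 1.2630 -1.5520
step 4 ; theta: -0.4516 0.3004 -0.7285 0.7869 ; dq: 0.0196 -0.0276 -0.0179 0.0059 ; p_ee: 0.2065 0.5822 0.8776 ; tau: 14.7980 -0.1092 1.2641 -1.5510
step 5 ; theta: -0.4514 0.3003 -0.7284 0.7870 ; dq: 0.0175 -0.0252 -0.0171 0.0037 ; p_ee: 0.2065 0.5820 0.8777 ; tau: 14.8176 -0.1108 1.2652 -1.5503
step 6 ; theta: -0.4512 0.3001 -0.7284 0.7871 ; dq: 0.0157 -0.0228 -0.0170 0.0021 ; p_ee: 0.2065 0.5819 0.8778 ; tau: 14.8366 -0.1122 1.2663 -1.5499
step 7 ; theta: -0.4511 0.3000 -0.7283 0.7871 ; dq: 0.0140 -0.0205 -0.0173 0.0008 ; p_ee: 0.2064 0.5817 0.8779 ; tau: 14.8549 -0.1134 1.2674 -1.5496
step 8 ; theta: -0.4510 0.2999 -0.7283 0.7872 ; dq: 0.0124 -0.0185 -0.0178 -0.0002 ; p_ee: 0.2064 0.5816 0.8779 ; tau: 14.8725 -0.1145 1.2685 -1.5494
step 9 ; theta: -0.4509 0.2998 -0.7282 0.7872 ; dq: 0.0110 -0.0167 -0.0184 -0.0010 ; p_ee: 0.2064 0.5815 0.8780 ; tau: 14.8894 -0.1154 1.2695 -1.5494
step 10 ; theta: -0.4508 0.2997 -0.7282 0.7872 ; dq: 0.0096 -0.0152 -0.0190 -0.0017 ; p_ee: 0.2064 0.5815 0.8781 ; tau: 14.9056 -0.1162 1.2705 -1.5494
step 11 ; theta: -0.4507 0.2997 -0.7281 0.7873 ; dq: 0.0084 -0.0138 -0.0196 -0.0023 ; p_ee: 0.2064 0.5814 0.8781 ; tau: 14.9212 -0.1169 1.2715 -1.5495
step 12 ; theta: -0.4506 0.2996 -0.7281 0.7873 ; dq: 0.0073 -0.0126 -0.0202 -0.0028 ; p_ee: 0.2064 0.5813 0.8781 ; tau: 14.9361 -0.1175 1.2724 -1.5497
step 13 ; theta: -0.4506 0.2996 -0.7280 0.7873 ; dq: 0.0062 -0.0115 -0.0207 -0.0033 ; p_ee: 0.2064 0.5813 0.8782 ; tau: 14.9504 -0.1180 1.2732 -1.5498
step 14 ; theta: -0.4505 0.2996 -0.7280 0.7873 ; dq: 0.0052 -0.0106 -0.0212 -0.0037 ; p_ee: 0.2064 0.5813 0.8782 ; tau: 14.9641 -0.1184 1.2741 -1.5500
step 15 ; theta: -0.4505 0.2996 -0.7280 0.7873 ; dq: 0.0043 -0.0098 -0.0217 -0.0040 ; p_ee: 0.2063 0.5812 0.8782 ; tau: 14.9771 -0.1187 1.2749 -1.5503
step 16 ; theta: -0.4505 0.2996 -0.7280 0.7873 ; dq: 0.0035 -0.0091 -0.0221 -0.0043 ; p_ee: 0.2063 0.5812 0.8782 ; tau: 14.9896 -0.1190 1.2756 -1.5505
step 17 ; theta: -0.4505 0.2996 -0.7279 0.7873 ; dq: 0.0028 -0.0085 -0.0224 -0.0046 ; p_ee: 0.2063 0.5812 0.8782 ; tau: 15.0015 -0.1193 1.2763 -1.5508
step 18 ; theta: -0.4504 0.2996 -0.7279 0.7873 ; dq: 0.0021 -0.0079 -0.0227 -0.0048 ; p_ee: 0.2063 0.5812 0.8783 ; tau: 15.0128 -0.1195 1.2770 -1.5510
step 19 ; theta: -0.4504 0.2996 -0.7279 0.7873 ; dq: 0.0015 -0.0075 -0.0230 -0.0050 ; p_ee: 0.2063 0.5812 0.8783 ; tau: 15.0236 -0.1197 1.2777 -1.5513
step 20 ; theta: -0.4504 0.2997 -0.7279 0.7873 ; dq: 0.0009 -0.0071 -0.0233 -0.0052 ; p_ee: 0.2063 0.5812 0.8783 ; tau: 15.0339 -0.1198 1.2783 -1.5516
step 21 ; theta: -0.4504 0.2997 -0.7279 0.7873 ; dq: 0.0004 -0.0068 -0.0235 -0.0053 ; p_ee: 0.2063 0.5812 0.8783 ; tau: 15.0436 -0.1199 1.2788 -1.5518
step 22 ; theta: -0.4505 0.2997 -0.7279 0.7873 ; dq: -0.0001 -0.0065 -0.0237 -0.0054 ; p_ee: 0.2063 0.5812 0.8783 ; tau: 15.0529 -0.1200 1.2794 -1.5521
step 23 ; theta: -0.4505 0.2998 -0.7279 0.7873 ; dq: -0.0005 -0.0062 -0.0239 -0.0055 ; p_ee: 0.2063 0.5812 0.8782 ; tau: 15.0618 -0.1200 1.2799 -1.5523
step 24 ; theta: -0.4505 0.2998 -0.7279 0.7873 ; dq: -0.0009 -0.0060 -0.0240 -0.0056 ; p_ee: 0.2063 0.5812 0.8782 ; tau: 15.0701 -0.1201 1.2804 -1.5526
step 25 ; theta: -0.4505 0.2998 -0.7278 0.7873 ; dq: -0.0013 -0.0059 -0.0242 -0.0056 ; p_ee: 0.2063 0.5813 0.8782 ; tau: 128.5542 -6.5398 21.1305 -4.1348
step 26 ; theta: -0.4537 0.3181 -0.6164 0.7897 ; dq: -0.5344 3.7000 21.2412 0.3171 ; p_ee: 0.2071 0.5795 0.8815 ; tau: 128.5542 11.9186 21.1305 -13.3868
step 27 ; theta: -0.4586 0.4245 -0.2762 0.8040 ; dq: -0.0543 17.2830 45.2536 1.7855 ; p_ee: 0.2060 0.5751 0.8880 ; tau: -5.1393 -0.4613 -2.1280 -0.6614
step 28 ; theta: -0.4522 0.5672 0.0927 0.8103 ; dq: 1.1103 11.5029 30.2067 -0.0017 ; p_ee: 0.2020 0.5683 0.8940 ; tau: -3.2346 -0.1553 -1.7309 -1.0973
step 29 ; theta: -0.4390 0.6590 0.3491 0.8081 ; dq: 1.4383 7.0356 21.5345 -0.3404 ; p_ee: 0.1987 0.5600 0.8989 ; tau: -1.3186 0.0393 -1.4463 -1.3861
step 30 ; theta: -0.4245 0.7128 0.5325 0.8046 ; dq: 1.4204 3.9055 15.3531 -0.3230 ; p_ee: 0.1966 0.5515 0.9030 ; tau: 0.2060 0.1015 -1.2570 -1.5465
step 31 ; theta: -0.4110 0.7411 0.6620 0.8019 ; dq: 1.2709 1.8934 10.7082 -0.1874 ; p_ee: 0.1952 0.5434 0.9064 ; tau: 1.3460 0.0816 -1.1345 -1.6326
step 32 ; theta: -0.3992 0.7535 0.7512 0.8008 ; dq: 1.0919 0.6827 7.2697 -0.0526 ; p_ee: 0.1942 0.5359 0.9095 ; tau: 2.1959 0.0274 -1.0538 -1.6797
step 33 ; theta: -0.3891 0.7566 0.8108 0.8007 ; dq: 0.9249 -0.0002 4.7762 0.0236 ; p_ee: 0.1934 0.5291 0.9124 ; tau: 2.8510 -0.0328 -0.9994 -1.7059
step 34 ; theta: -0.3806 0.7546 0.8492 0.8010 ; dq: 0.7818 -0.3560 2.9877 0.0350 ; p_ee: 0.1927 0.5229 0.9152 ; tau: 3.3839 -0.0862 -0.9626 -1.7209
step 35 ; theta: -0.3733 0.7500 0.8724 0.8013 ; dq: 0.6627 -0.5315 1.7021 0.0095 ; p_ee: 0.1922 0.5173 0.9179


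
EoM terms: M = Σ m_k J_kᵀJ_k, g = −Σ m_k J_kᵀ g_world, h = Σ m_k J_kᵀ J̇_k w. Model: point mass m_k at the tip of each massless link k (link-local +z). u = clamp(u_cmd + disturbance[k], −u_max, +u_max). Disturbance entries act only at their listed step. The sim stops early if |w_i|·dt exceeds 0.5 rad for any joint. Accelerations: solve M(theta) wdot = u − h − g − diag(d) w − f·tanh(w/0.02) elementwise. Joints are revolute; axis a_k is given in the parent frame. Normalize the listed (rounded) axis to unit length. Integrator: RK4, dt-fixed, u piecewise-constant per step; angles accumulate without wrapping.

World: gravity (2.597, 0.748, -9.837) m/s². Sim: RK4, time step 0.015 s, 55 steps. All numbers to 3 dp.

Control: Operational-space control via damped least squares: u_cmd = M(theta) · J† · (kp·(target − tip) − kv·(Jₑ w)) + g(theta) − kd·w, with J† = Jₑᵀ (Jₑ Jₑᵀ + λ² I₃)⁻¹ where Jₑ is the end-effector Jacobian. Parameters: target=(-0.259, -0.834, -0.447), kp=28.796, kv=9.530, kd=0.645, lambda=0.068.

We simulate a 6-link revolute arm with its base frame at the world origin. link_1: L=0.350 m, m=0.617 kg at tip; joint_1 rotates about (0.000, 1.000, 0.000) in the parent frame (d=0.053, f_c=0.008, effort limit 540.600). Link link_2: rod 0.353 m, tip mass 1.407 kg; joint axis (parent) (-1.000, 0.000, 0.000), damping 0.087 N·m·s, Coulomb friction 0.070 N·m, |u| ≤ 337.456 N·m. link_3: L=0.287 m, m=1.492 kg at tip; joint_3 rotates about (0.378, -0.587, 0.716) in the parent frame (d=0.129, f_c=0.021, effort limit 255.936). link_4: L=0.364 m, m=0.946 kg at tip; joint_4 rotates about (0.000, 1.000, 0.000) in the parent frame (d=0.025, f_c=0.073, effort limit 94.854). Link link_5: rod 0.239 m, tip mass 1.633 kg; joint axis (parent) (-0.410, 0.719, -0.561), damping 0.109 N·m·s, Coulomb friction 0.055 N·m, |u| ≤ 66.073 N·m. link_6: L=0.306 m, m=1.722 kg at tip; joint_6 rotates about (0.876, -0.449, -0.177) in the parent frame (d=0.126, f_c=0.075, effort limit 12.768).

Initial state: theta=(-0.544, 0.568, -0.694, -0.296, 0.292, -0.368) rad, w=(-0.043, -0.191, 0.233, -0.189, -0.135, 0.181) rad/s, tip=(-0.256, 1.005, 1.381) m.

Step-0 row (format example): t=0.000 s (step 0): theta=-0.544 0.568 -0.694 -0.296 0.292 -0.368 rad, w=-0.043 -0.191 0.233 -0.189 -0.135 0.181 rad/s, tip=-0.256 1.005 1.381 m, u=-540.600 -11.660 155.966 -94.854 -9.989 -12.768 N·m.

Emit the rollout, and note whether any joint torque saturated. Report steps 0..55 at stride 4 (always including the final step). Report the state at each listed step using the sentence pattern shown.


t=0.060 s (step 4): theta=-0.781 0.626 -0.822 -0.231 0.399 -0.651 rad, w=-6.505 2.358 -3.497 2.260 1.890 -8.615 rad/s, tip=-0.299 0.913 1.301 m, u=-71.873 37.336 9.967 -8.610 9.980 -7.059 N·m.
t=0.120 s (step 8): theta=-1.178 0.845 -0.987 -0.062 0.560 -1.175 rad, w=-6.196 4.692 -1.751 3.136 4.412 -7.210 rad/s, tip=-0.422 0.684 1.082 m, u=176.702 68.992 -47.833 15.743 1.845 1.044 N·m.
t=0.180 s (step 12): theta=-1.498 1.173 -1.042 0.166 0.929 -1.388 rad, w=-4.351 6.244 -0.168 5.000 6.988 0.538 rad/s, tip=-0.580 0.472 0.798 m, u=206.230 63.579 -29.009 5.284 -18.438 0.890 N·m.
t=0.240 s (step 16): theta=-1.685 1.574 -1.028 0.577 1.257 -1.176 rad, w=-1.677 6.805 0.185 8.437 3.442 5.362 rad/s, tip=-0.667 0.326 0.524 m, u=110.960 6.566 2.955 -5.539 -23.756 -2.815 N·m.
t=0.300 s (step 20): theta=-1.657 1.943 -1.067 1.156 1.326 -0.862 rad, w=3.219 5.157 -2.106 10.908 -1.190 4.539 rad/s, tip=-0.657 0.203 0.300 m, u=40.742 -23.253 17.742 -21.526 -19.964 -0.366 N·m.
t=0.360 s (step 24): theta=-1.302 2.149 -1.272 1.859 1.152 -0.625 rad, w=7.116 1.709 -3.632 11.487 -3.789 3.537 rad/s, tip=-0.589 0.074 0.134 m, u=20.499 -27.265 16.024 -33.754 -16.651 1.922 N·m.
t=0.420 s (step 28): theta=-0.962 2.195 -1.392 2.464 0.913 -0.450 rad, w=4.029 0.097 0.018 9.003 -4.559 2.101 rad/s, tip=-0.502 -0.052 0.004 m, u=18.327 -16.118 10.702 -39.925 -16.058 3.857 N·m.
t=0.480 s (step 32): theta=-0.779 2.203 -1.230 2.983 0.586 -0.420 rad, w=2.765 0.961 5.042 8.079 -5.144 -1.636 rad/s, tip=-0.415 -0.150 -0.107 m, u=22.484 25.609 7.472 -38.810 -15.803 6.541 N·m.
t=0.540 s (step 36): theta=-0.562 2.373 -1.055 3.343 0.513 -0.538 rad, w=4.491 3.899 0.114 4.298 2.147 -0.588 rad/s, tip=-0.348 -0.210 -0.219 m, u=19.957 11.524 7.535 -49.969 -23.439 5.021 N·m.
t=0.600 s (step 40): theta=-0.312 2.593 -1.068 3.568 0.670 -0.537 rad, w=3.432 3.312 0.028 3.421 2.256 -0.065 rad/s, tip=-0.312 -0.306 -0.311 m, u=16.868 -3.115 8.565 -48.682 -21.028 4.337 N·m.
t=0.660 s (step 44): theta=-0.149 2.768 -1.051 3.761 0.767 -0.549 rad, w=2.153 2.549 0.445 3.013 1.047 -0.260 rad/s, tip=-0.290 -0.412 -0.373 m, u=15.114 -2.051 8.956 -42.705 -16.965 3.616 N·m.
t=0.720 s (step 48): theta=-0.041 2.902 -1.022 3.928 0.810 -0.560 rad, w=1.500 1.947 0.494 2.550 0.451 -0.090 rad/s, tip=-0.276 -0.506 -0.412 m, u=13.976 2.209 8.859 -37.336 -14.170 2.741 N·m.
t=0.780 s (step 52): theta=0.036 3.005 -0.993 4.066 0.828 -0.562 rad, w=1.125 1.492 0.448 2.073 0.178 0.009 rad/s, tip=-0.269 -0.583 -0.434 m, u=13.357 6.854 8.745 -33.306 -12.471 2.242 N·m.
t=0.825 s (step 55): theta=0.082 3.066 -0.974 4.152 0.833 -0.561 rad, w=0.931 1.225 0.402 1.738 0.082 0.017 rad/s, tip=-0.265 -0.630 -0.444 m.
any joint saturated: yes


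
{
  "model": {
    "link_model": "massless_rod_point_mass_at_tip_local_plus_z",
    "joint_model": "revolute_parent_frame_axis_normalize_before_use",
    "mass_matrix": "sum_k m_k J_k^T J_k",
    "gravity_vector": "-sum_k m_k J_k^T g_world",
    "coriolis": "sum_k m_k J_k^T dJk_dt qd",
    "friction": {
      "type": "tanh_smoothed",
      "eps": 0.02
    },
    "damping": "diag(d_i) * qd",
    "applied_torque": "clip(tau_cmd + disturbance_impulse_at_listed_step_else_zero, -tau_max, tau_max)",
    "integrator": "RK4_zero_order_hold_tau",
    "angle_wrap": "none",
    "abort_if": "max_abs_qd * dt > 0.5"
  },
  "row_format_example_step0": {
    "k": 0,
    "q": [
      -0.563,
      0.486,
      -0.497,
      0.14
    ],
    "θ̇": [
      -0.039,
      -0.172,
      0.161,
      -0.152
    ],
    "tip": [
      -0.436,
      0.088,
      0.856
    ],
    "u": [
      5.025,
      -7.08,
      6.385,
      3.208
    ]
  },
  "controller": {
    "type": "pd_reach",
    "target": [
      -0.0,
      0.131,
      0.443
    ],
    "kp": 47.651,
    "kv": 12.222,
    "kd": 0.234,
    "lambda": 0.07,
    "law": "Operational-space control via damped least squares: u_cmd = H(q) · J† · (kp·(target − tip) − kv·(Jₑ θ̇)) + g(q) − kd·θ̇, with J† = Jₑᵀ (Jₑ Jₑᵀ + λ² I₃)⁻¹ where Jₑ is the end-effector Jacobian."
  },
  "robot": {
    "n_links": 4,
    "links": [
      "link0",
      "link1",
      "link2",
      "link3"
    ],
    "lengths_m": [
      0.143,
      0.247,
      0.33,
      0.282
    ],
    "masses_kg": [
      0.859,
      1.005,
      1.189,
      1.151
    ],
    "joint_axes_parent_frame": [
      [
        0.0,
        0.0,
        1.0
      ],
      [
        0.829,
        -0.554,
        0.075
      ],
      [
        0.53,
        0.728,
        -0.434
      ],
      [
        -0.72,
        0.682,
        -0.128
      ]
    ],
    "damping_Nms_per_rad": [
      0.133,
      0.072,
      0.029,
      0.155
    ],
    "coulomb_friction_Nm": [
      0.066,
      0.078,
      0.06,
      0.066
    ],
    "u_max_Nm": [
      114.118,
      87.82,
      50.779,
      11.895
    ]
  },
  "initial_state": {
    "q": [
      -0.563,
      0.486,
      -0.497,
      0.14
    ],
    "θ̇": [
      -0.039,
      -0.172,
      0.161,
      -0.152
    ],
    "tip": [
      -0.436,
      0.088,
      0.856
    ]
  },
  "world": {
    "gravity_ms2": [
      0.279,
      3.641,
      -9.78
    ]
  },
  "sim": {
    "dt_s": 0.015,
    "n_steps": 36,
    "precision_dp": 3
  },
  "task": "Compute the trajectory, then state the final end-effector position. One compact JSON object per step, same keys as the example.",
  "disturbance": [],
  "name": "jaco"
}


{"k":1,"q":[-0.551,0.481,-0.504,0.149],"\u03b8\u0307":[1.623,-0.443,-1.038,1.293],"tip":[-0.433,0.089,0.856],"u":[5.381,-4.967,7.121,2.419]}
{"k":2,"q":[-0.519,0.474,-0.525,0.176],"\u03b8\u0307":[2.651,-0.586,-1.7,2.365],"tip":[-0.429,0.09,0.856],"u":[5.842,-2.394,7.577,1.856]}
{"k":3,"q":[-0.474,0.465,-0.552,0.219],"\u03b8\u0307":[3.237,-0.603,-1.982,3.296],"tip":[-0.423,0.092,0.855],"u":[6.261,0.16,7.785,1.425]}
{"k":4,"q":[-0.424,0.457,-0.582,0.275],"\u03b8\u0307":[3.49,-0.498,-2.003,4.154],"tip":[-0.417,0.094,0.853],"u":[6.482,2.241,7.773,1.102]}
{"k":5,"q":[-0.372,0.451,-0.611,0.343],"\u03b8\u0307":[3.487,-0.289,-1.864,4.927],"tip":[-0.41,0.096,0.849],"u":[6.375,3.457,7.595,0.879]}
{"k":6,"q":[-0.321,0.448,-0.637,0.422],"\u03b8\u0307":[3.292,-0.014,-1.648,5.565],"tip":[-0.402,0.097,0.845],"u":[5.896,3.625,7.33,0.746]}
{"k":7,"q":[-0.274,0.45,-0.66,0.509],"\u03b8\u0307":[2.989,0.269,-1.429,6.021],"tip":[-0.394,0.099,0.839],"u":[5.126,2.865,7.075,0.676]}
{"k":8,"q":[-0.232,0.456,-0.68,0.601],"\u03b8\u0307":[2.629,0.523,-1.24,6.286],"tip":[-0.385,0.099,0.832],"u":[4.219,1.527,6.874,0.629]}
{"k":9,"q":[-0.195,0.466,-0.698,0.696],"\u03b8\u0307":[2.264,0.72,-1.095,6.382],"tip":[-0.376,0.099,0.823],"u":[3.324,-0.013,6.742,0.571]}
{"k":10,"q":[-0.164,0.478,-0.713,0.792],"\u03b8\u0307":[1.927,0.85,-0.998,6.347],"tip":[-0.366,0.098,0.813],"u":[2.54,-1.484,6.671,0.481]}
{"k":11,"q":[-0.137,0.491,-0.728,0.886],"\u03b8\u0307":[1.629,0.916,-0.938,6.221],"tip":[-0.355,0.097,0.802],"u":[1.909,-2.737,6.645,0.351]}
{"k":12,"q":[-0.115,0.505,-0.742,0.978],"\u03b8\u0307":[1.374,0.928,-0.906,6.039],"tip":[-0.344,0.096,0.791],"u":[1.435,-3.724,6.644,0.184]}
{"k":13,"q":[-0.096,0.518,-0.755,1.067],"\u03b8\u0307":[1.158,0.898,-0.893,5.824],"tip":[-0.333,0.094,0.778],"u":[1.101,-4.451,6.657,-0.009]}
{"k":14,"q":[-0.08,0.531,-0.768,1.152],"\u03b8\u0307":[0.973,0.837,-0.892,5.593],"tip":[-0.322,0.093,0.766],"u":[0.883,-4.946,6.673,-0.219]}
{"k":15,"q":[-0.067,0.543,-0.782,1.234],"\u03b8\u0307":[0.815,0.753,-0.898,5.356],"tip":[-0.311,0.091,0.753],"u":[0.759,-5.25,6.688,-0.433]}
{"k":16,"q":[-0.055,0.554,-0.795,1.313],"\u03b8\u0307":[0.678,0.653,-0.908,5.118],"tip":[-0.3,0.09,0.74],"u":[0.706,-5.4,6.698,-0.642]}
{"k":17,"q":[-0.046,0.563,-0.809,1.388],"\u03b8\u0307":[0.558,0.543,-0.919,4.884],"tip":[-0.288,0.089,0.728],"u":[0.707,-5.427,6.701,-0.839]}
{"k":18,"q":[-0.039,0.57,-0.823,1.459],"\u03b8\u0307":[0.451,0.426,-0.93,4.655],"tip":[-0.277,0.088,0.715],"u":[0.746,-5.359,6.697,-1.017]}
{"k":19,"q":[-0.033,0.576,-0.837,1.527],"\u03b8\u0307":[0.356,0.306,-0.94,4.432],"tip":[-0.266,0.087,0.703],"u":[0.813,-5.218,6.684,-1.172]}
{"k":20,"q":[-0.028,0.579,-0.851,1.592],"\u03b8\u0307":[0.271,0.186,-0.948,4.215],"tip":[-0.255,0.087,0.69],"u":[0.898,-5.022,6.663,-1.303]}
{"k":21,"q":[-0.024,0.581,-0.865,1.654],"\u03b8\u0307":[0.193,0.068,-0.954,4.005],"tip":[-0.244,0.087,0.679],"u":[0.994,-4.785,6.633,-1.407]}
{"k":22,"q":[-0.022,0.581,-0.88,1.712],"\u03b8\u0307":[0.117,-0.045,-0.955,3.801],"tip":[-0.234,0.087,0.667],"u":[1.09,-4.525,6.59,-1.484]}
{"k":23,"q":[-0.021,0.58,-0.894,1.768],"\u03b8\u0307":[0.041,-0.148,-0.951,3.605],"tip":[-0.224,0.087,0.656],"u":[1.179,-4.26,6.531,-1.536]}
{"k":24,"q":[-0.021,0.577,-0.908,1.82],"\u03b8\u0307":[-0.023,-0.248,-0.948,3.415],"tip":[-0.214,0.087,0.646],"u":[1.27,-3.981,6.477,-1.564]}
{"k":25,"q":[-0.021,0.573,-0.923,1.87],"\u03b8\u0307":[-0.072,-0.348,-0.948,3.232],"tip":[-0.204,0.088,0.635],"u":[1.362,-3.69,6.429,-1.569]}
{"k":26,"q":[-0.023,0.567,-0.937,1.917],"\u03b8\u0307":[-0.119,-0.44,-0.944,3.055],"tip":[-0.195,0.089,0.626],"u":[1.451,-3.387,6.373,-1.553]}
{"k":27,"q":[-0.025,0.559,-0.951,1.962],"\u03b8\u0307":[-0.164,-0.524,-0.937,2.884],"tip":[-0.186,0.09,0.617],"u":[1.534,-3.077,6.308,-1.518]}
{"k":28,"q":[-0.028,0.551,-0.965,2.004],"\u03b8\u0307":[-0.208,-0.6,-0.926,2.718],"tip":[-0.177,0.091,0.608],"u":[1.612,-2.763,6.236,-1.466]}
{"k":29,"q":[-0.031,0.542,-0.979,2.043],"\u03b8\u0307":[-0.252,-0.666,-0.912,2.559],"tip":[-0.169,0.092,0.6],"u":[1.683,-2.449,6.159,-1.401]}
{"k":30,"q":[-0.035,0.531,-0.992,2.081],"\u03b8\u0307":[-0.295,-0.724,-0.896,2.406],"tip":[-0.161,0.093,0.592],"u":[1.749,-2.137,6.076,-1.324]}
{"k":31,"q":[-0.04,0.52,-1.005,2.116],"\u03b8\u0307":[-0.338,-0.772,-0.877,2.26],"tip":[-0.153,0.095,0.585],"u":[1.809,-1.831,5.991,-1.238]}
{"k":32,"q":[-0.046,0.508,-1.018,2.149],"\u03b8\u0307":[-0.38,-0.812,-0.858,2.12],"tip":[-0.146,0.096,0.578],"u":[1.864,-1.533,5.905,-1.144]}
{"k":33,"q":[-0.052,0.496,-1.031,2.179],"\u03b8\u0307":[-0.422,-0.843,-0.838,1.986],"tip":[-0.139,0.098,0.571],"u":[1.914,-1.244,5.818,-1.046]}
{"k":34,"q":[-0.058,0.483,-1.044,2.208],"\u03b8\u0307":[-0.463,-0.866,-0.818,1.859],"tip":[-0.132,0.1,0.565],"u":[1.959,-0.966,5.732,-0.943]}
{"k":35,"q":[-0.065,0.47,-1.056,2.235],"\u03b8\u0307":[-0.504,-0.882,-0.799,1.739],"tip":[-0.126,0.102,0.56],"u":[2.001,-0.7,5.649,-0.838]}
{"k":36,"q":[-0.073,0.456,-1.068,2.261],"\u03b8\u0307":[-0.544,-0.89,-0.781,1.625],"tip":[-0.119,0.103,0.554]}
{"summary": "final tip position (m): -0.119 0.103 0.554"}


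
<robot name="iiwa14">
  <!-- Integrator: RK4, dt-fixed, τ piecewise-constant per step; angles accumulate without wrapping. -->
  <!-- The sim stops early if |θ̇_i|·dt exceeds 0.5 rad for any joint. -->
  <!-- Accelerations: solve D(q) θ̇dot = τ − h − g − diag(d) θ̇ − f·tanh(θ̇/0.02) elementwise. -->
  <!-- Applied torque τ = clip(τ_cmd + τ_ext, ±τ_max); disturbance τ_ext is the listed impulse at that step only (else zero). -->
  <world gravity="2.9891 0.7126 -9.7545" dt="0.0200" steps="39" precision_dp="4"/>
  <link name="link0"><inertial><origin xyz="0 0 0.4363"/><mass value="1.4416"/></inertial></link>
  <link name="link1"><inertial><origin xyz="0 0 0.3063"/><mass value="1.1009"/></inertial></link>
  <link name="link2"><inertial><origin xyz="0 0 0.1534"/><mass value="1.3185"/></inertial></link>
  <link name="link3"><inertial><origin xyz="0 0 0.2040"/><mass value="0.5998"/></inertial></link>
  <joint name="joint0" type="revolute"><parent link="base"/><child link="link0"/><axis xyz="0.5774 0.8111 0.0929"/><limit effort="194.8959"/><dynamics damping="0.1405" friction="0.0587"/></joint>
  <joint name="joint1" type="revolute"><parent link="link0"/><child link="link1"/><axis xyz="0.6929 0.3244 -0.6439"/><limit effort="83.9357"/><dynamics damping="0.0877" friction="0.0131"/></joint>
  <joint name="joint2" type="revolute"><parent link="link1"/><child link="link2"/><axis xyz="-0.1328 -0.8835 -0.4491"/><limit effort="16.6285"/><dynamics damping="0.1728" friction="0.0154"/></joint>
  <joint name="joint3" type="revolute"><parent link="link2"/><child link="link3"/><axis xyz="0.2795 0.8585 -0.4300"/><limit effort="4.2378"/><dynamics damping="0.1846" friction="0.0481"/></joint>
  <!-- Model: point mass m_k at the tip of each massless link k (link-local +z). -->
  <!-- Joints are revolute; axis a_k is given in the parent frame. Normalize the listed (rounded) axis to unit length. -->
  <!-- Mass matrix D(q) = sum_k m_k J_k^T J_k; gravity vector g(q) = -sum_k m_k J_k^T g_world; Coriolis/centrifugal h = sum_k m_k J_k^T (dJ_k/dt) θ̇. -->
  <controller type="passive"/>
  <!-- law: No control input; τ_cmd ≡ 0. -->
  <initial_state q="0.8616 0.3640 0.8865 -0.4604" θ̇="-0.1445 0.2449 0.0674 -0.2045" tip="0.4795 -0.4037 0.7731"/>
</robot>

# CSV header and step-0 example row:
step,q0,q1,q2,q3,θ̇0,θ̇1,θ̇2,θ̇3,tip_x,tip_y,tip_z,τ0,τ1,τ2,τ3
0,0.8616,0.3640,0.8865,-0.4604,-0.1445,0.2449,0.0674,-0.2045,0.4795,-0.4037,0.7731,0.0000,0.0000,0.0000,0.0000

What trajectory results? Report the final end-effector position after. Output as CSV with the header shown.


step,q0,q1,q2,q3,θ̇0,θ̇1,θ̇2,θ̇3,tip_x,tip_y,tip_z,τ0,τ1,τ2,τ3
1,0.8620,0.3681,0.8959,-0.4612,0.1774,0.1550,0.7777,-0.0248,0.4789,-0.4022,0.7724,0.0000,0.0000,0.0000,0.0000
2,0.8687,0.3701,0.9174,-0.4610,0.4912,0.0398,1.3082,-0.0718,0.4801,-0.3997,0.7684,0.0000,0.0000,0.0000,0.0000
3,0.8816,0.3697,0.9487,-0.4622,0.8020,-0.0915,1.7888,-0.0783,0.4832,-0.3963,0.7612,0.0000,0.0000,0.0000,0.0000
4,0.9007,0.3662,0.9882,-0.4646,1.1116,-0.2596,2.1418,-0.1776,0.4883,-0.3922,0.7505,0.0000,0.0000,0.0000,0.0000
5,0.9261,0.3590,1.0337,-0.4695,1.4243,-0.4712,2.3925,-0.3108,0.4952,-0.3876,0.7362,0.0000,0.0000,0.0000,0.0000
6,0.9578,0.3471,1.0833,-0.4770,1.7443,-0.7300,2.5572,-0.4416,0.5040,-0.3826,0.7183,0.0000,0.0000,0.0000,0.0000
7,0.9959,0.3295,1.1355,-0.4870,2.0744,-1.0358,2.6446,-0.5525,0.5143,-0.3777,0.6965,0.0000,0.0000,0.0000,0.0000
8,1.0408,0.3054,1.1886,-0.4989,2.4164,-1.3818,2.6594,-0.6371,0.5259,-0.3732,0.6708,0.0000,0.0000,0.0000,0.0000
9,1.0927,0.2740,1.2414,-0.5123,2.7696,-1.7526,2.6038,-0.6973,0.5383,-0.3694,0.6410,0.0000,0.0000,0.0000,0.0000
10,1.1517,0.2353,1.2923,-0.5267,3.1302,-2.1235,2.4763,-0.7413,0.5513,-0.3668,0.6071,0.0000,0.0000,0.0000,0.0000
11,1.2179,0.1893,1.3399,-0.5419,3.4906,-2.4607,2.2711,-0.7826,0.5644,-0.3659,0.5690,0.0000,0.0000,0.0000,0.0000
12,1.2912,0.1373,1.3826,-0.5581,3.8398,-2.7240,1.9768,-0.8371,0.5773,-0.3670,0.5265,0.0000,0.0000,0.0000,0.0000
13,1.3713,0.0811,1.4183,-0.5756,4.1648,-2.8737,1.5762,-0.9190,0.5899,-0.3704,0.4796,0.0000,0.0000,0.0000,0.0000
14,1.4576,0.0233,1.4448,-0.5951,4.4524,-2.8801,1.0485,-1.0344,0.6022,-0.3762,0.4282,0.0000,0.0000,0.0000,0.0000
15,1.5491,-0.0330,1.4592,-0.6171,4.6916,-2.7308,0.3729,-1.1741,0.6146,-0.3844,0.3721,0.0000,0.0000,0.0000,0.0000
16,1.6448,-0.0849,1.4587,-0.6419,4.8739,-2.4314,-0.4517,-1.2920,0.6273,-0.3948,0.3110,0.0000,0.0000,0.0000,0.0000
17,1.7436,-0.1295,1.4400,-0.6685,4.9917,-2.0077,-1.4440,-1.3628,0.6410,-0.4073,0.2446,0.0000,0.0000,0.0000,0.0000
18,1.8440,-0.1646,1.3998,-0.6957,5.0376,-1.4998,-2.6037,-1.3290,0.6559,-0.4216,0.1721,0.0000,0.0000,0.0000,0.0000
19,1.9446,-0.1892,1.3349,-0.7205,5.0045,-0.9599,-3.9176,-1.1147,0.6724,-0.4371,0.0923,0.0000,0.0000,0.0000,0.0000
20,2.0436,-0.2032,1.2422,-0.7386,4.8859,-0.4486,-5.3707,-0.6461,0.6904,-0.4529,0.0033,0.0000,0.0000,0.0000,0.0000
21,2.1394,-0.2077,1.1192,-0.7442,4.6740,-0.0166,-6.9651,0.0903,0.7095,-0.4669,-0.0973,0.0000,0.0000,0.0000,0.0000
22,2.2299,-0.2044,0.9625,-0.7338,4.3534,0.3435,-8.7045,1.0249,0.7279,-0.4752,-0.2121,0.0000,0.0000,0.0000,0.0000
23,2.3126,-0.1931,0.7718,-0.7003,3.8946,0.8402,-10.3074,2.4095,0.7425,-0.4712,-0.3427,0.0000,0.0000,0.0000,0.0000
24,2.3845,-0.1674,0.5542,-0.6329,3.2703,1.8147,-11.3247,4.4811,0.7479,-0.4457,-0.4874,0.0000,0.0000,0.0000,0.0000
25,2.4433,-0.1194,0.3240,-0.5157,2.6370,2.9349,-11.5854,7.3188,0.7343,-0.3910,-0.6393,0.0000,0.0000,0.0000,0.0000
26,2.4920,-0.0540,0.0946,-0.3418,2.3054,3.4915,-11.2477,9.8988,0.6883,-0.3049,-0.7836,0.0000,0.0000,0.0000,0.0000
27,2.5391,0.0157,-0.1208,-0.1320,2.4970,3.3842,-10.1562,10.7190,0.6036,-0.1947,-0.8977,0.0000,0.0000,0.0000,0.0000
28,2.5949,0.0790,-0.3067,0.0730,3.1282,2.9182,-8.3305,9.5493,0.4904,-0.0782,-0.9661,0.0000,0.0000,0.0000,0.0000
29,2.6652,0.1317,-0.4509,0.2452,3.9069,2.3446,-6.0313,7.6507,0.3673,0.0286,-0.9934,0.0000,0.0000,0.0000,0.0000
30,2.7508,0.1725,-0.5464,0.3804,4.6337,1.7218,-3.4936,5.9236,0.2471,0.1197,-0.9943,0.0000,0.0000,0.0000,0.0000
31,2.8497,0.2003,-0.5904,0.4841,5.2381,1.0580,-0.9071,4.5006,0.1344,0.1959,-0.9822,0.0000,0.0000,0.0000,0.0000
32,2.9594,0.2148,-0.5837,0.5611,5.7093,0.3891,1.5539,3.2142,0.0295,0.2602,-0.9657,0.0000,0.0000,0.0000,0.0000
33,3.0773,0.2162,-0.5298,0.6127,6.0635,-0.2352,3.7790,1.9345,-0.0685,0.3157,-0.9490,0.0000,0.0000,0.0000,0.0000
34,3.2012,0.2061,-0.4350,0.6375,6.3139,-0.7507,5.6344,0.5185,-0.1605,0.3642,-0.9335,0.0000,0.0000,0.0000,0.0000
35,3.3293,0.1871,-0.3073,0.6334,6.4693,-1.1229,7.0387,-0.9513,-0.2462,0.4064,-0.9189,0.0000,0.0000,0.0000,0.0000
36,3.4591,0.1627,-0.1585,0.5973,6.4950,-1.2714,7.7122,-2.6983,-0.3245,0.4426,-0.9031,0.0000,0.0000,0.0000,0.0000
37,3.5880,0.1378,-0.0045,0.5251,6.3600,-1.1862,7.5445,-4.4845,-0.3940,0.4724,-0.8837,0.0000,0.0000,0.0000,0.0000
38,3.7124,0.1164,0.1384,0.4208,6.0627,-0.9331,6.6450,-5.8373,-0.4539,0.4966,-0.8578,0.0000,0.0000,0.0000,0.0000
39,3.8297,0.1008,0.2584,0.2971,5.6475,-0.6315,5.3212,-6.3868,-0.5047,0.5164,-0.8235,,,,
# final tip position (m): -0.5047 0.5164 -0.8235


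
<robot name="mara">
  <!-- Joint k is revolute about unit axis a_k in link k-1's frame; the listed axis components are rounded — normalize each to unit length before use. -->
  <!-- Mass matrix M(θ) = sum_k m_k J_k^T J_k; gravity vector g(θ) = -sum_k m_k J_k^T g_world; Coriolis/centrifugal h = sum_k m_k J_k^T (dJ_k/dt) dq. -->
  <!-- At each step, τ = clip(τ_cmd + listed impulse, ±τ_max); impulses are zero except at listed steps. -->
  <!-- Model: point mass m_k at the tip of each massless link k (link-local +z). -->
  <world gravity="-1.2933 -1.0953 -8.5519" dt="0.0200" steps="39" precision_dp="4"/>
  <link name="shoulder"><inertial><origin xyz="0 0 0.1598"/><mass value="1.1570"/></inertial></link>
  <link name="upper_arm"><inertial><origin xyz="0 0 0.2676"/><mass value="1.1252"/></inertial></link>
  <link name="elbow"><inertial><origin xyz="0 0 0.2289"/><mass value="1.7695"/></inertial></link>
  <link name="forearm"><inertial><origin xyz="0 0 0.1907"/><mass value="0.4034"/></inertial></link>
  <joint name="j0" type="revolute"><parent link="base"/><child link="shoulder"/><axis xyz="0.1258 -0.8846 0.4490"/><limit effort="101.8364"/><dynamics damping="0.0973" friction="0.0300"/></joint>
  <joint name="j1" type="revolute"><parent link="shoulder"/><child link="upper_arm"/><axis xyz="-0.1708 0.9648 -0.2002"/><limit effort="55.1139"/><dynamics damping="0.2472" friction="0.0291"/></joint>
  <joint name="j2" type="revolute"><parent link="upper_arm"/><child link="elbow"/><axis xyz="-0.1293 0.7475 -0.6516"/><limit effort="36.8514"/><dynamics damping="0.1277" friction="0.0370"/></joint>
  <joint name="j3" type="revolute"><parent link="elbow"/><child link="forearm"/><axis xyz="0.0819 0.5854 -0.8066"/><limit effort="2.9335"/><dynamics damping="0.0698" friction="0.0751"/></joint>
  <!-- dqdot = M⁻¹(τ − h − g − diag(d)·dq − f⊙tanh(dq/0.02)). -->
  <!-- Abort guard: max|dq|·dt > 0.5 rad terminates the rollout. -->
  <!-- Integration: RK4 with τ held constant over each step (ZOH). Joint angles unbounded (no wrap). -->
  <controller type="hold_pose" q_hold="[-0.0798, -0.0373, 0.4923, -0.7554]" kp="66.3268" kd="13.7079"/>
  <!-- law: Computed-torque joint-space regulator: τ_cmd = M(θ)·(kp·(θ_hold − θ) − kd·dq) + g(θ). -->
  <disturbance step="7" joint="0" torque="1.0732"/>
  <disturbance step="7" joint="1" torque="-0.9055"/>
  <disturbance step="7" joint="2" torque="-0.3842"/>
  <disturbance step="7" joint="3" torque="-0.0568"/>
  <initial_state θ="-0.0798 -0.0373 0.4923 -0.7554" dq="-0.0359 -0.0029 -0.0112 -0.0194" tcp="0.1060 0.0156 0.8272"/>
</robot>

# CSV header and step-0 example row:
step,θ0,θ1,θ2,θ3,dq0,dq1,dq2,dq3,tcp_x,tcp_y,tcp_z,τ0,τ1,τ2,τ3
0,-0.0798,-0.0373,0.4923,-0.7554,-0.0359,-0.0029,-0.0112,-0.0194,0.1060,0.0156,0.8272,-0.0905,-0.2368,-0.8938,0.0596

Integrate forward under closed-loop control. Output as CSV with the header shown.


step,θ0,θ1,θ2,θ3,dq0,dq1,dq2,dq3,tcp_x,tcp_y,tcp_z,τ0,τ1,τ2,τ3
1,-0.0803,-0.0372,0.4918,-0.7543,-0.0129,0.0093,0.0143,-0.0818,0.1064,0.0156,0.8272,-0.1670,-0.1804,-0.8788,0.0631
2,-0.0807,-0.0371,0.4916,-0.7535,-0.0042,0.0098,0.0206,-0.0874,0.1067,0.0156,0.8272,-0.2301,-0.1310,-0.8637,0.0649
3,-0.0809,-0.0371,0.4915,-0.7527,0.0002,0.0081,0.0230,-0.0885,0.1069,0.0157,0.8271,-0.2825,-0.0890,-0.8502,0.0663
4,-0.0810,-0.0371,0.4914,-0.7519,0.0033,0.0066,0.0236,-0.0890,0.1071,0.0157,0.8271,-0.3263,-0.0537,-0.8385,0.0675
5,-0.0811,-0.0371,0.4913,-0.7511,0.0056,0.0056,0.0235,-0.0898,0.1072,0.0157,0.8271,-0.3628,-0.0240,-0.8286,0.0686
6,-0.0812,-0.0372,0.4912,-0.7504,0.0072,0.0050,0.0231,-0.0909,0.1073,0.0157,0.8271,-0.3930,0.0006,-0.8202,0.0694
7,-0.0812,-0.0372,0.4910,-0.7497,0.0084,0.0045,0.0227,-0.0921,0.1073,0.0157,0.8272,0.6553,-0.8845,-1.1975,0.0133
8,-0.0812,-0.0373,0.4901,-0.7490,0.0089,0.0022,-0.0542,-0.0986,0.1070,0.0157,0.8272,-0.7496,0.3010,-0.6959,0.0872
9,-0.0813,-0.0376,0.4891,-0.7487,0.0113,-0.0011,-0.0132,-0.1133,0.1066,0.0157,0.8273,-0.7119,0.2684,-0.7140,0.0845
10,-0.0812,-0.0378,0.4885,-0.7485,0.0133,0.0002,0.0076,-0.1126,0.1063,0.0157,0.8274,-0.6776,0.2389,-0.7283,0.0821
11,-0.0812,-0.0379,0.4882,-0.7482,0.0134,0.0020,0.0162,-0.1063,0.1061,0.0157,0.8274,-0.6468,0.2131,-0.7389,0.0800
12,-0.0811,-0.0380,0.4880,-0.7477,0.0125,0.0030,0.0210,-0.1017,0.1060,0.0157,0.8274,-0.6199,0.1911,-0.7475,0.0784
13,-0.0810,-0.0381,0.4879,-0.7472,0.0115,0.0037,0.0242,-0.0993,0.1059,0.0157,0.8275,-0.5968,0.1722,-0.7547,0.0770
14,-0.0810,-0.0382,0.4878,-0.7466,0.0106,0.0043,0.0264,-0.0984,0.1059,0.0157,0.8275,-0.5771,0.1562,-0.7607,0.0759
15,-0.0810,-0.0383,0.4878,-0.7460,0.0098,0.0047,0.0279,-0.0983,0.1059,0.0157,0.8275,-0.5604,0.1427,-0.7658,0.0750
16,-0.0810,-0.0383,0.4878,-0.7454,0.0091,0.0051,0.0289,-0.0987,0.1059,0.0157,0.8275,-0.5465,0.1315,-0.7700,0.0742
17,-0.0810,-0.0384,0.4878,-0.7448,0.0086,0.0053,0.0296,-0.0994,0.1059,0.0157,0.8275,-0.5349,0.1221,-0.7735,0.0735
18,-0.0810,-0.0384,0.4878,-0.7442,0.0082,0.0056,0.0301,-0.1003,0.1060,0.0157,0.8275,-0.5254,0.1145,-0.7764,0.0729
19,-0.0811,-0.0385,0.4878,-0.7437,0.0079,0.0057,0.0303,-0.1012,0.1061,0.0157,0.8275,-0.5176,0.1082,-0.7788,0.0724
20,-0.0811,-0.0385,0.4878,-0.7431,0.0077,0.0058,0.0305,-0.1022,0.1061,0.0157,0.8275,-0.5113,0.1032,-0.7807,0.0719
21,-0.0812,-0.0385,0.4878,-0.7426,0.0076,0.0059,0.0305,-0.1032,0.1062,0.0157,0.8275,-0.5063,0.0992,-0.7823,0.0716
22,-0.0812,-0.0386,0.4878,-0.7421,0.0075,0.0060,0.0304,-0.1041,0.1063,0.0157,0.8275,-0.5023,0.0961,-0.7835,0.0713
23,-0.0812,-0.0386,0.4879,-0.7416,0.0075,0.0060,0.0303,-0.1051,0.1063,0.0158,0.8275,-0.4992,0.0937,-0.7845,0.0710
24,-0.0813,-0.0386,0.4879,-0.7412,0.0074,0.0060,0.0302,-0.1061,0.1064,0.0158,0.8275,-0.4969,0.0919,-0.7852,0.0707
25,-0.0813,-0.0387,0.4879,-0.7407,0.0075,0.0060,0.0301,-0.1070,0.1065,0.0158,0.8275,-0.4951,0.0906,-0.7858,0.0705
26,-0.0814,-0.0387,0.4879,-0.7403,0.0075,0.0060,0.0299,-0.1079,0.1065,0.0158,0.8275,-0.4939,0.0897,-0.7862,0.0703
27,-0.0814,-0.0387,0.4879,-0.7399,0.0075,0.0060,0.0298,-0.1087,0.1066,0.0158,0.8275,-0.4930,0.0891,-0.7865,0.0702
28,-0.0814,-0.0388,0.4879,-0.7395,0.0076,0.0060,0.0296,-0.1095,0.1066,0.0158,0.8275,-0.4924,0.0887,-0.7867,0.0700
29,-0.0815,-0.0388,0.4879,-0.7391,0.0076,0.0060,0.0295,-0.1103,0.1067,0.0158,0.8275,-0.4921,0.0886,-0.7868,0.0699
30,-0.0815,-0.0388,0.4879,-0.7387,0.0077,0.0060,0.0293,-0.1111,0.1067,0.0158,0.8275,-0.4919,0.0886,-0.7869,0.0698
31,-0.0815,-0.0389,0.4879,-0.7384,0.0078,0.0060,0.0292,-0.1118,0.1068,0.0158,0.8275,-0.4919,0.0887,-0.7869,0.0697
32,-0.0816,-0.0389,0.4879,-0.7381,0.0078,0.0060,0.0291,-0.1125,0.1068,0.0158,0.8275,-0.4920,0.0889,-0.7869,0.0696
33,-0.0816,-0.0389,0.4879,-0.7377,0.0079,0.0060,0.0290,-0.1132,0.1068,0.0158,0.8275,-0.4921,0.0892,-0.7868,0.0695
34,-0.0816,-0.0390,0.4879,-0.7374,0.0079,0.0060,0.0289,-0.1138,0.1069,0.0158,0.8275,-0.4923,0.0895,-0.7868,0.0694
35,-0.0817,-0.0390,0.4878,-0.7371,0.0080,0.0060,0.0288,-0.1144,0.1069,0.0158,0.8275,-0.4926,0.0899,-0.7867,0.0693
36,-0.0817,-0.0390,0.4878,-0.7368,0.0080,0.0060,0.0288,-0.1150,0.1069,0.0158,0.8275,-0.4928,0.0902,-0.7866,0.0692
37,-0.0817,-0.0390,0.4878,-0.7366,0.0081,0.0060,0.0287,-0.1156,0.1070,0.0158,0.8275,-0.4931,0.0906,-0.7865,0.0692
38,-0.0818,-0.0391,0.4878,-0.7363,0.0081,0.0060,0.0287,-0.1161,0.1070,0.0158,0.8275,-0.4933,0.0909,-0.7864,0.0691
39,-0.0818,-0.0391,0.4878,-0.7361,0.0081,0.0060,0.0286,-0.1166,0.1070,0.0158,0.8275,,,,
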